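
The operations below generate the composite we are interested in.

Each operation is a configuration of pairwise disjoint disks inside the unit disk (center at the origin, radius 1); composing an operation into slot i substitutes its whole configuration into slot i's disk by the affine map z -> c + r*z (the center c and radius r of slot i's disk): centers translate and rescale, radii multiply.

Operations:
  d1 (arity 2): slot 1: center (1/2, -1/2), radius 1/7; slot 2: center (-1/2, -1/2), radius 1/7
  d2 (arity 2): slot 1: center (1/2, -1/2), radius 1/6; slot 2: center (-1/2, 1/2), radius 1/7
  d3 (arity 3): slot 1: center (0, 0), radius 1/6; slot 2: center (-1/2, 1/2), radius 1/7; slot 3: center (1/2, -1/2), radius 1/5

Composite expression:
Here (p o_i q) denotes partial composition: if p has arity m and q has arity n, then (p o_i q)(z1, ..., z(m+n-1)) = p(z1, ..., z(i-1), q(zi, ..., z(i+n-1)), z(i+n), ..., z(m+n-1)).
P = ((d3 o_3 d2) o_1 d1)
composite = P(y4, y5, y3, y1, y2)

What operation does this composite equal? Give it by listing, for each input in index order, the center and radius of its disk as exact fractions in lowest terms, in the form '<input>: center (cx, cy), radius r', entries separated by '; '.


y1: center (3/5, -3/5), radius 1/30; y2: center (2/5, -2/5), radius 1/35; y3: center (-1/2, 1/2), radius 1/7; y4: center (1/12, -1/12), radius 1/42; y5: center (-1/12, -1/12), radius 1/42

Only the slot chain above each y matters under d3; compose those maps.
tracing y4 down its 2-map path: center (1/12, -1/12), radius 1/42
tracing y5 down its 2-map path: center (-1/12, -1/12), radius 1/42
tracing y3 down its 1-map path: center (-1/2, 1/2), radius 1/7
tracing y1 down its 2-map path: center (3/5, -3/5), radius 1/30
tracing y2 down its 2-map path: center (2/5, -2/5), radius 1/35


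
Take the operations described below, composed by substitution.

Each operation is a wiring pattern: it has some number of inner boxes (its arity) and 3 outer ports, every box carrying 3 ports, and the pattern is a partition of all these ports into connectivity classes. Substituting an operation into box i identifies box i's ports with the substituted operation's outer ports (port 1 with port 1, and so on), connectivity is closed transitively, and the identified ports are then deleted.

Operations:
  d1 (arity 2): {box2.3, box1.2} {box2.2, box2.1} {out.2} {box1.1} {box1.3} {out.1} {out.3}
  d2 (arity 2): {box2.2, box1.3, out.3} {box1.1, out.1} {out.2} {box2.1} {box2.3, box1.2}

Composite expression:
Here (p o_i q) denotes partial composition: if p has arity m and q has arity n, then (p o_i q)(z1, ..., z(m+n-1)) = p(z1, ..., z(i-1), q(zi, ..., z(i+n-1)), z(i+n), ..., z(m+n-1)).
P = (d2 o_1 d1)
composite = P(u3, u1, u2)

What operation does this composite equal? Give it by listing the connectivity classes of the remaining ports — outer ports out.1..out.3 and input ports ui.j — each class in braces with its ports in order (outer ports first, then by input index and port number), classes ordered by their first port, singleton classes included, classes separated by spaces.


Substituting into d2 glues patterns; closure does the rest.
after d1, the pattern on (u3, u1) reads {out.1} {out.2} {out.3} {u1.1, u1.2} {u1.3, u3.2} {u3.1} {u3.3} (out.j = its outer ports)
after d2, the pattern on (u3, u1, u2) reads {out.1} {out.2} {out.3, u2.2} {u1.1, u1.2} {u1.3, u3.2} {u2.1} {u2.3} {u3.1} {u3.3} (out.j = its outer ports)

{out.1} {out.2} {out.3, u2.2} {u1.1, u1.2} {u1.3, u3.2} {u2.1} {u2.3} {u3.1} {u3.3}


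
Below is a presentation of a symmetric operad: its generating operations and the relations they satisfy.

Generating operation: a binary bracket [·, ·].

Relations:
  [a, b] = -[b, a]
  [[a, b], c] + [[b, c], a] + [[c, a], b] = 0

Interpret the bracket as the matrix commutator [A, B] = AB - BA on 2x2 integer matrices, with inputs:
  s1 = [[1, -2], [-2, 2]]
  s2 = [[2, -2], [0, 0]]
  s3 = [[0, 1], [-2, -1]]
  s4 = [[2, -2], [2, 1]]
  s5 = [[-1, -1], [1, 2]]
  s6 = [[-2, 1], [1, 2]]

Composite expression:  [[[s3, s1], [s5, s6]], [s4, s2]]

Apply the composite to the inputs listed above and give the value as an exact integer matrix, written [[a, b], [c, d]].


[[376, -524], [-456, -376]]

[s3, s1] = [[-6, -1], [4, 6]]
[s5, s6] = [[-2, -7], [-1, 2]]
[[s3, s1], [s5, s6]] = [[29, 80], [-28, -29]]
[s4, s2] = [[4, 2], [4, -4]]
[[[s3, s1], [s5, s6]], [s4, s2]] = [[376, -524], [-456, -376]]


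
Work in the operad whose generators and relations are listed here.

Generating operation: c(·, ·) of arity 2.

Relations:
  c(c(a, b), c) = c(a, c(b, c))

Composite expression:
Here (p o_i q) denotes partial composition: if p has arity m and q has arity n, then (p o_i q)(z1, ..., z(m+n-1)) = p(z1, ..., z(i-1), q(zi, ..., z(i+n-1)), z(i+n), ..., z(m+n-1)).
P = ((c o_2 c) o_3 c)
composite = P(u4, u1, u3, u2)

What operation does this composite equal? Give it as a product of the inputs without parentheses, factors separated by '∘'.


Associativity of c dissolves the nesting; only the u-input order survives.
c(u3, u2) flattens to u3 ∘ u2
c(u1, c(u3, u2)) flattens to u1 ∘ u3 ∘ u2
c(u4, c(u1, c(u3, u2))) flattens to u4 ∘ u1 ∘ u3 ∘ u2

u4 ∘ u1 ∘ u3 ∘ u2


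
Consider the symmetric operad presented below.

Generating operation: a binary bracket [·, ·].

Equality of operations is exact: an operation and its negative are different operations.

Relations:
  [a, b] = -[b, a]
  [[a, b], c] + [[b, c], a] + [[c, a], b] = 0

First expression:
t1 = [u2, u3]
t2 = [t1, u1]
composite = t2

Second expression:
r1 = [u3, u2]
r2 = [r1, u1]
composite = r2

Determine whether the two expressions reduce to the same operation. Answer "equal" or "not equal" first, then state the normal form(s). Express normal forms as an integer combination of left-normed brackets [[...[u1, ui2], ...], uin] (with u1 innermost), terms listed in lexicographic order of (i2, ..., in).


not equal; the first gives -[[u1, u2], u3] + [[u1, u3], u2] and the second [[u1, u2], u3] - [[u1, u3], u2]


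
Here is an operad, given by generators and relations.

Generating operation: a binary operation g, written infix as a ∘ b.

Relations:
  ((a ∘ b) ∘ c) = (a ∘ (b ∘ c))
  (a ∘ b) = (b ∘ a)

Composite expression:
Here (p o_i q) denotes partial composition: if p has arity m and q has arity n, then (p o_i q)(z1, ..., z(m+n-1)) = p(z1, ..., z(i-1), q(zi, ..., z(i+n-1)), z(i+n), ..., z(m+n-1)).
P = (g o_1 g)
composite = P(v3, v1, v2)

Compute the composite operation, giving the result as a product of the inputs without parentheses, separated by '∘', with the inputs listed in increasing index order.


With g associative and commutative, the v-input set is all that matters.
(v3 ∘ v1) unparenthesizes to v3 ∘ v1
((v3 ∘ v1) ∘ v2) unparenthesizes to v3 ∘ v1 ∘ v2
commutativity sorts the factors: v1 ∘ v2 ∘ v3

v1 ∘ v2 ∘ v3


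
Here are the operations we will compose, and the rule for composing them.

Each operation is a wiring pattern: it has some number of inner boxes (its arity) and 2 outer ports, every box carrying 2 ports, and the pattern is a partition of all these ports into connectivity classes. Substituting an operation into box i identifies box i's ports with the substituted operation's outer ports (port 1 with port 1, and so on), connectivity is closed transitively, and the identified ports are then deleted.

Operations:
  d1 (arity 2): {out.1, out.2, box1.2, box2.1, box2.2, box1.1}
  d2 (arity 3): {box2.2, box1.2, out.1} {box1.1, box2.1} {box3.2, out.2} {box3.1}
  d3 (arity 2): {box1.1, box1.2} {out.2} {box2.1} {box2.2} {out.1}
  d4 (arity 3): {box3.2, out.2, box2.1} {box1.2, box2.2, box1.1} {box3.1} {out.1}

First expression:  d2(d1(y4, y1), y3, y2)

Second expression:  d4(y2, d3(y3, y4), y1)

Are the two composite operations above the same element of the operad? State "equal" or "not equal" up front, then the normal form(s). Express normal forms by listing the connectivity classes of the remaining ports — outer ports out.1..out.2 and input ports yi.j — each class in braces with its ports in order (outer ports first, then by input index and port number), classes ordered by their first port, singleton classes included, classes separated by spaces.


not equal; first: {out.1, y1.1, y1.2, y3.1, y3.2, y4.1, y4.2} {out.2, y2.2} {y2.1}; second: {out.1} {out.2, y1.2} {y1.1} {y2.1, y2.2} {y3.1, y3.2} {y4.1} {y4.2}


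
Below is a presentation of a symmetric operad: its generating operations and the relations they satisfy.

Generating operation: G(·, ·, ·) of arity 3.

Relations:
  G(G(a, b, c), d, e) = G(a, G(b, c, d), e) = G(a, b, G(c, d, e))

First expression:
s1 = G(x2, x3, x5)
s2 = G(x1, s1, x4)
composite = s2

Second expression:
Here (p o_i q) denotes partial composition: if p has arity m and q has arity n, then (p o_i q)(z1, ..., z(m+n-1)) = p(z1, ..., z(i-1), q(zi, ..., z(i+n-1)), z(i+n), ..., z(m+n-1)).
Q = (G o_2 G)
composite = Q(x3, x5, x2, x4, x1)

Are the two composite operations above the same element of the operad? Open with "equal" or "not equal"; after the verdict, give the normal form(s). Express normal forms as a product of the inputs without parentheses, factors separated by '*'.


not equal; the first gives x1 * x2 * x3 * x5 * x4 and the second x3 * x5 * x2 * x4 * x1

The first expression reduces to x1 * x2 * x3 * x5 * x4
The second expression reduces to x3 * x5 * x2 * x4 * x1
The normal forms differ: not equal.


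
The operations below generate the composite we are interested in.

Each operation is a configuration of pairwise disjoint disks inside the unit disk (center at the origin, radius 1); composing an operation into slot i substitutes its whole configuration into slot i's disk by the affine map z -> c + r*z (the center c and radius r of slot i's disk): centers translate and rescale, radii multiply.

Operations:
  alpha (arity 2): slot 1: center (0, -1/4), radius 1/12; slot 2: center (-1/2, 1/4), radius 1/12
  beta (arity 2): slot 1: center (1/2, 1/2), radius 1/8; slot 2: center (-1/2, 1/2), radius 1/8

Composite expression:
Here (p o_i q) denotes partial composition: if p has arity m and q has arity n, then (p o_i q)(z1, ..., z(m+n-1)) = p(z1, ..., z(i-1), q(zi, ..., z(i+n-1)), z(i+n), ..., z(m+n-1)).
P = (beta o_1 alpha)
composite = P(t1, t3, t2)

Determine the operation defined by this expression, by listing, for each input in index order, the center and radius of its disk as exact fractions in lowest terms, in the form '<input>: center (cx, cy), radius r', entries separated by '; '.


Follow each t-input down from beta: c' goes to c + r*c', radius to r*r'.
t1 passes through 2 substitutions, ending at center (1/2, 15/32), radius 1/96
t3 passes through 2 substitutions, ending at center (7/16, 17/32), radius 1/96
t2 passes through 1 substitution, ending at center (-1/2, 1/2), radius 1/8

t1: center (1/2, 15/32), radius 1/96; t2: center (-1/2, 1/2), radius 1/8; t3: center (7/16, 17/32), radius 1/96


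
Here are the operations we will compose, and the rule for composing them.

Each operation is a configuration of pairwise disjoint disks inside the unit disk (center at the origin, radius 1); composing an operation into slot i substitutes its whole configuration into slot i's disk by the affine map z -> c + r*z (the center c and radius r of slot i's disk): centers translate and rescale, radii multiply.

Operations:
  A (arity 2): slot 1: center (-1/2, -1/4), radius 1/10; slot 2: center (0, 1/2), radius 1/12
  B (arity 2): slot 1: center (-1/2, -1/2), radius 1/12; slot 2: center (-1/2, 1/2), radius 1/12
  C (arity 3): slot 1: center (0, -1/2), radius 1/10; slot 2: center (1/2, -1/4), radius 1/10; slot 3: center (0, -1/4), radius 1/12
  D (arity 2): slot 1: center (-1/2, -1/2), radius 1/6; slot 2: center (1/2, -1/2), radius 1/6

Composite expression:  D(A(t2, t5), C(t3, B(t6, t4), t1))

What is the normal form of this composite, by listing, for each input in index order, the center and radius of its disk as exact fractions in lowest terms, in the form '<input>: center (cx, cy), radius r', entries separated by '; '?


Nesting under D composes maps z -> c + r*z down each t-path.
tracing t2 down its 2-map path: center (-7/12, -13/24), radius 1/60
tracing t5 down its 2-map path: center (-1/2, -5/12), radius 1/72
tracing t3 down its 2-map path: center (1/2, -7/12), radius 1/60
tracing t6 down its 3-map path: center (23/40, -11/20), radius 1/720
tracing t4 down its 3-map path: center (23/40, -8/15), radius 1/720
tracing t1 down its 2-map path: center (1/2, -13/24), radius 1/72

t1: center (1/2, -13/24), radius 1/72; t2: center (-7/12, -13/24), radius 1/60; t3: center (1/2, -7/12), radius 1/60; t4: center (23/40, -8/15), radius 1/720; t5: center (-1/2, -5/12), radius 1/72; t6: center (23/40, -11/20), radius 1/720


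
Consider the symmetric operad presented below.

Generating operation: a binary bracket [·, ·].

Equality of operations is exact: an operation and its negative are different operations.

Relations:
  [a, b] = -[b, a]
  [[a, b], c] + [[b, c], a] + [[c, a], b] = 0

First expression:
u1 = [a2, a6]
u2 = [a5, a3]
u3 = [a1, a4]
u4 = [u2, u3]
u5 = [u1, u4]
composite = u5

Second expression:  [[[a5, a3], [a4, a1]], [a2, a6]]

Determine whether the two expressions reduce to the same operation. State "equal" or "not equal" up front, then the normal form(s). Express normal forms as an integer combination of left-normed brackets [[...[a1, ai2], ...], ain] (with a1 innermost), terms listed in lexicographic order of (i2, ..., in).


equal: each reduces to -[[[[[a1, a4], a3], a5], a2], a6] + [[[[[a1, a4], a3], a5], a6], a2] + [[[[[a1, a4], a5], a3], a2], a6] - [[[[[a1, a4], a5], a3], a6], a2]

The first composite normalizes to -[[[[[a1, a4], a3], a5], a2], a6] + [[[[[a1, a4], a3], a5], a6], a2] + [[[[[a1, a4], a5], a3], a2], a6] - [[[[[a1, a4], a5], a3], a6], a2]
The second composite normalizes to -[[[[[a1, a4], a3], a5], a2], a6] + [[[[[a1, a4], a3], a5], a6], a2] + [[[[[a1, a4], a5], a3], a2], a6] - [[[[[a1, a4], a5], a3], a6], a2]
The normal forms match — equal.


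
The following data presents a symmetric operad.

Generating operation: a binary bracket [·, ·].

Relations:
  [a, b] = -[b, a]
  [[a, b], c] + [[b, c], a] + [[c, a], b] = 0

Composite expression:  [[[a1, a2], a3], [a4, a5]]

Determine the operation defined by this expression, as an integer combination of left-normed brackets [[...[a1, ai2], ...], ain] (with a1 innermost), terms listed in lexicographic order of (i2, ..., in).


[[[[a1, a2], a3], a4], a5] - [[[[a1, a2], a3], a5], a4]

Left-normed coefficients sit on the a1-initial expansion words.
Composite bracket: [[[a1, a2], a3], [a4, a5]]
Full expansion: 16 signed words from ab - ba (2^4 = 16).
Collect the words opening with a1:
  the word a1a2a3a4a5 carries sign +1 and contributes +[[[[a1, a2], a3], a4], a5]
  the word a1a2a3a5a4 carries sign -1 and contributes -[[[[a1, a2], a3], a5], a4]


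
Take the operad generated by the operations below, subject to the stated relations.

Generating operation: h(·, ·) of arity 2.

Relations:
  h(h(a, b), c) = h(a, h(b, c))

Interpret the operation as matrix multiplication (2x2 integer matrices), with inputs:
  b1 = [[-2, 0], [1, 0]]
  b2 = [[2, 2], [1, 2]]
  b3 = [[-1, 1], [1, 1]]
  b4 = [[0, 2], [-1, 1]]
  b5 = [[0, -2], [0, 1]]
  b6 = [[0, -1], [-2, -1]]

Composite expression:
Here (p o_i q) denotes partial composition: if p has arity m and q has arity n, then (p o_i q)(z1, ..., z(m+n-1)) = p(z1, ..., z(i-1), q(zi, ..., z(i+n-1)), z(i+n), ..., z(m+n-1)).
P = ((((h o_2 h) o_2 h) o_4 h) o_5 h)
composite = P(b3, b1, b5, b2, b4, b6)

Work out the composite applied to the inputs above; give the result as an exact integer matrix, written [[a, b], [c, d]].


[[48, 12], [-16, -4]]

h(b1, b5) = [[0, 4], [0, -2]]
h(b4, b6) = [[-4, -2], [-2, 0]]
h(b2, h(b4, b6)) = [[-12, -4], [-8, -2]]
h(h(b1, b5), h(b2, h(b4, b6))) = [[-32, -8], [16, 4]]
h(b3, h(h(b1, b5), h(b2, h(b4, b6)))) = [[48, 12], [-16, -4]]


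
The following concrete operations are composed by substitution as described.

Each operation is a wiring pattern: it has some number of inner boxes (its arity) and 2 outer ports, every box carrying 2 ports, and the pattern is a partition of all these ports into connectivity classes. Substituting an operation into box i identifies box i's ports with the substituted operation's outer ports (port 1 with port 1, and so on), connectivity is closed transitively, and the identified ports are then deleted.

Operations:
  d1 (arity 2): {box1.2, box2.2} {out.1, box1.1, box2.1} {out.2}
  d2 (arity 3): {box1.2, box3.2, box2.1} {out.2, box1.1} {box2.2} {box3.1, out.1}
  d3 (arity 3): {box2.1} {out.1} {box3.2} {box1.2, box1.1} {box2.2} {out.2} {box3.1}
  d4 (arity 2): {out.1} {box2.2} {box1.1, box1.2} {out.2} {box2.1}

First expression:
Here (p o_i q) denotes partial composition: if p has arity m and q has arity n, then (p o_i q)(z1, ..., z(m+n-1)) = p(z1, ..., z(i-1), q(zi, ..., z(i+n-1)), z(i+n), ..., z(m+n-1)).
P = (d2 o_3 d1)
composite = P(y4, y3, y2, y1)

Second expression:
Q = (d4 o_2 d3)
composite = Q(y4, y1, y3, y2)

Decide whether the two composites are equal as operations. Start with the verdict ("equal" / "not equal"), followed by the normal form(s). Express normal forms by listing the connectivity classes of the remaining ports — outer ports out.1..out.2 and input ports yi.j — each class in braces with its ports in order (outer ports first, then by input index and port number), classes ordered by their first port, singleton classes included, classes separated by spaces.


The first composite normalizes to {out.1, y1.1, y2.1} {out.2, y4.1} {y1.2, y2.2} {y3.1, y4.2} {y3.2}
The second composite normalizes to {out.1} {out.2} {y1.1, y1.2} {y2.1} {y2.2} {y3.1} {y3.2} {y4.1, y4.2}
Distinct normal forms: not equal.

not equal: they reduce to {out.1, y1.1, y2.1} {out.2, y4.1} {y1.2, y2.2} {y3.1, y4.2} {y3.2} and {out.1} {out.2} {y1.1, y1.2} {y2.1} {y2.2} {y3.1} {y3.2} {y4.1, y4.2}


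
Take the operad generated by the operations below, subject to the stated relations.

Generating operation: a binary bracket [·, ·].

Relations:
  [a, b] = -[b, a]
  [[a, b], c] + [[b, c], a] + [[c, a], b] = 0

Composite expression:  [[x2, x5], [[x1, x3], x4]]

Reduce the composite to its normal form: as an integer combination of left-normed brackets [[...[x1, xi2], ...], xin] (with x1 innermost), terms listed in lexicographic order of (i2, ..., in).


-[[[[x1, x3], x4], x2], x5] + [[[[x1, x3], x4], x5], x2]

Antisymmetry and Jacobi reduce to x1-anchored left-normed brackets.
Composite bracket: [[x2, x5], [[x1, x3], x4]]
Applying ab - ba throughout gives 16 signed words (2^4 = 16).
Collect the words opening with x1:
  the word x1x3x4x2x5 carries sign -1 and contributes -[[[[x1, x3], x4], x2], x5]
  the word x1x3x4x5x2 carries sign +1 and contributes +[[[[x1, x3], x4], x5], x2]


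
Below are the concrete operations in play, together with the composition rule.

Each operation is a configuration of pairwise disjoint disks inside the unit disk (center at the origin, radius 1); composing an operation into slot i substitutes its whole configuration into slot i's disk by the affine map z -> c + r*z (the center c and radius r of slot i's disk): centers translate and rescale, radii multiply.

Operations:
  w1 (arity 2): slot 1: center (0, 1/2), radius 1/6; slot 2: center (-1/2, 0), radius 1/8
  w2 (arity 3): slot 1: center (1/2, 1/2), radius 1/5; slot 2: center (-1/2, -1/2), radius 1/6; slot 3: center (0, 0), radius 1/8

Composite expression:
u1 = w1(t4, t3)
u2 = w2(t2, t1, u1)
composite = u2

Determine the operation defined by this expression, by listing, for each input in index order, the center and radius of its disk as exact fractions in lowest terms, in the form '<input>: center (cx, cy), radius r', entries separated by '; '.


t1: center (-1/2, -1/2), radius 1/6; t2: center (1/2, 1/2), radius 1/5; t3: center (-1/16, 0), radius 1/64; t4: center (0, 1/16), radius 1/48


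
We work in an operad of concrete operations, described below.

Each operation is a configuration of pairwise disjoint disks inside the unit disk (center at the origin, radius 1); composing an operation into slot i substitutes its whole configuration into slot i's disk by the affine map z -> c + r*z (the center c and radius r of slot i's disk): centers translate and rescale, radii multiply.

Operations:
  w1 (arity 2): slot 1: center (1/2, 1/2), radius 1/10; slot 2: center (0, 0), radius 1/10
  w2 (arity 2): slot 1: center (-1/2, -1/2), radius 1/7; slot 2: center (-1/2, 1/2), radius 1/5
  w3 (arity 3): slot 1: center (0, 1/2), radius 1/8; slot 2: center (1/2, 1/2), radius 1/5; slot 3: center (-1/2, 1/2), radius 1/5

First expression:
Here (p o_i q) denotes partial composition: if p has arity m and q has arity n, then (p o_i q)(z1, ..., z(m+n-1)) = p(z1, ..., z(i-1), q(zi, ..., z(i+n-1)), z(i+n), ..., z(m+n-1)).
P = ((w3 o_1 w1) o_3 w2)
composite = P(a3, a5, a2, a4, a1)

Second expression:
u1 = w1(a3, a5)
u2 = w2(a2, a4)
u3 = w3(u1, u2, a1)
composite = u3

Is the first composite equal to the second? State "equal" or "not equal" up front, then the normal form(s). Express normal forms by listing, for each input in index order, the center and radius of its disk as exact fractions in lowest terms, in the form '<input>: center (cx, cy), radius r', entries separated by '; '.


equal; the common form is a1: center (-1/2, 1/2), radius 1/5; a2: center (2/5, 2/5), radius 1/35; a3: center (1/16, 9/16), radius 1/80; a4: center (2/5, 3/5), radius 1/25; a5: center (0, 1/2), radius 1/80


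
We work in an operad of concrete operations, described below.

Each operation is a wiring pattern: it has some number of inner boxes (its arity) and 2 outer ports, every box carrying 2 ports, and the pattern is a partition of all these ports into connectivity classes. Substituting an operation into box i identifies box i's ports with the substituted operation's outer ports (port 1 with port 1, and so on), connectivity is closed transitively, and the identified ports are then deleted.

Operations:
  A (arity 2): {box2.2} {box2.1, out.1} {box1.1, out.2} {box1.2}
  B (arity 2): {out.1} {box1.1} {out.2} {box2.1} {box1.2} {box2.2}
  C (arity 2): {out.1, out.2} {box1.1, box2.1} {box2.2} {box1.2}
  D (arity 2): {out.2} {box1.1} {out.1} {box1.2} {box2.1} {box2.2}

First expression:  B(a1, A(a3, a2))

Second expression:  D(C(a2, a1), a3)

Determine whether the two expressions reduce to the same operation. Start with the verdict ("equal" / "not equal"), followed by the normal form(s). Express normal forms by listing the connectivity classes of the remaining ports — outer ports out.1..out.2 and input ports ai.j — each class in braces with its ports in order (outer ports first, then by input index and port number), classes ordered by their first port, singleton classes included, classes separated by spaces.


not equal: they reduce to {out.1} {out.2} {a1.1} {a1.2} {a2.1} {a2.2} {a3.1} {a3.2} and {out.1} {out.2} {a1.1, a2.1} {a1.2} {a2.2} {a3.1} {a3.2}

The first composite normalizes to {out.1} {out.2} {a1.1} {a1.2} {a2.1} {a2.2} {a3.1} {a3.2}
The second composite normalizes to {out.1} {out.2} {a1.1, a2.1} {a1.2} {a2.2} {a3.1} {a3.2}
The forms do not match — not equal.


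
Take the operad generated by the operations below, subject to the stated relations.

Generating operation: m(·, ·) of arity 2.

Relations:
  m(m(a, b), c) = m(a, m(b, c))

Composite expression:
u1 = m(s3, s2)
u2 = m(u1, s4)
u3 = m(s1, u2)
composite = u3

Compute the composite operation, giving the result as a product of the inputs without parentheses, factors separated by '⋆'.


s1 ⋆ s3 ⋆ s2 ⋆ s4

Associativity of m dissolves the nesting; only the s-input order survives.
m(s3, s2) reduces to s3 ⋆ s2
m(m(s3, s2), s4) reduces to s3 ⋆ s2 ⋆ s4
m(s1, m(m(s3, s2), s4)) reduces to s1 ⋆ s3 ⋆ s2 ⋆ s4


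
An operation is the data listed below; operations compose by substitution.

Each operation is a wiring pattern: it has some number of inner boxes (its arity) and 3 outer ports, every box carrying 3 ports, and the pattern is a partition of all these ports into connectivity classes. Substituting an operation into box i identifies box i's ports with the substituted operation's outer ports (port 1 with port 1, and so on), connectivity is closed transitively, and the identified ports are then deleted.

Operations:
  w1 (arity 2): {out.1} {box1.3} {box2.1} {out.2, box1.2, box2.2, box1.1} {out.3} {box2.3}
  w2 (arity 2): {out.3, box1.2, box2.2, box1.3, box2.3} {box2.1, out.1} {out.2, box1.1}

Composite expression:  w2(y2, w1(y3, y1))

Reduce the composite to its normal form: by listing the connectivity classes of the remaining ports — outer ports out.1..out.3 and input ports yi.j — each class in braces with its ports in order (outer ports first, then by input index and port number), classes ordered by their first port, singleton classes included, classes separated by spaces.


{out.1} {out.2, y2.1} {out.3, y1.2, y2.2, y2.3, y3.1, y3.2} {y1.1} {y1.3} {y3.3}

Treat the ports identified at w2 as solder joints: merge, then drop.
composing w1 on (y3, y1), with out.j its own outer ports: {out.1} {out.2, y1.2, y3.1, y3.2} {out.3} {y1.1} {y1.3} {y3.3}
composing w2 on (y2, y3, y1), with out.j its own outer ports: {out.1} {out.2, y2.1} {out.3, y1.2, y2.2, y2.3, y3.1, y3.2} {y1.1} {y1.3} {y3.3}


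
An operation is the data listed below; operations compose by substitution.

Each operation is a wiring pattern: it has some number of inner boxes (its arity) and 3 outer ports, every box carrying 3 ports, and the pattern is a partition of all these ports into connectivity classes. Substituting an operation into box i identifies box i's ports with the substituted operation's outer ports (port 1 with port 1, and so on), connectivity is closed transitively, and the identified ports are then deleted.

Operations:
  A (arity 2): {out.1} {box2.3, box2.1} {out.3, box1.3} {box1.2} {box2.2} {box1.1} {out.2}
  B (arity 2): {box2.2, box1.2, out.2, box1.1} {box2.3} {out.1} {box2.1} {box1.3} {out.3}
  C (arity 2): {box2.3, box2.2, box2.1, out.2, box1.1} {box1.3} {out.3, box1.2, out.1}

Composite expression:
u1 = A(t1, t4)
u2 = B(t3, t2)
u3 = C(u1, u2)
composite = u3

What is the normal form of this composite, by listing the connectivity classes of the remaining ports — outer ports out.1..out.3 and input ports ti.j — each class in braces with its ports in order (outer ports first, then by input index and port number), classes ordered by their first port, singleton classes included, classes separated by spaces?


{out.1, out.3} {out.2, t2.2, t3.1, t3.2} {t1.1} {t1.2} {t1.3} {t2.1} {t2.3} {t3.3} {t4.1, t4.3} {t4.2}


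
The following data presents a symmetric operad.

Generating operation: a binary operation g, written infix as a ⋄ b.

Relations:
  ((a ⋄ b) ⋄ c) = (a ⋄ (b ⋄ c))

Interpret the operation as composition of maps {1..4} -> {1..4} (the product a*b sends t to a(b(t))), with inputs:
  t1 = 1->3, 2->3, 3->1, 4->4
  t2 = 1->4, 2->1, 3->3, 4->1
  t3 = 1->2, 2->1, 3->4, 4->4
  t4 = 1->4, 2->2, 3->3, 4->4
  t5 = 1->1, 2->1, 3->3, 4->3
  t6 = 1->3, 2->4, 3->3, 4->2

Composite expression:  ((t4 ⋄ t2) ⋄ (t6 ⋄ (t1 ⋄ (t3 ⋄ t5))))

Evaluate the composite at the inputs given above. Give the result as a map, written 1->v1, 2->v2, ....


(t4 ⋄ t2) = 1->4, 2->4, 3->3, 4->4
(t3 ⋄ t5) = 1->2, 2->2, 3->4, 4->4
(t1 ⋄ (t3 ⋄ t5)) = 1->3, 2->3, 3->4, 4->4
(t6 ⋄ (t1 ⋄ (t3 ⋄ t5))) = 1->3, 2->3, 3->2, 4->2
((t4 ⋄ t2) ⋄ (t6 ⋄ (t1 ⋄ (t3 ⋄ t5)))) = 1->3, 2->3, 3->4, 4->4

1->3, 2->3, 3->4, 4->4


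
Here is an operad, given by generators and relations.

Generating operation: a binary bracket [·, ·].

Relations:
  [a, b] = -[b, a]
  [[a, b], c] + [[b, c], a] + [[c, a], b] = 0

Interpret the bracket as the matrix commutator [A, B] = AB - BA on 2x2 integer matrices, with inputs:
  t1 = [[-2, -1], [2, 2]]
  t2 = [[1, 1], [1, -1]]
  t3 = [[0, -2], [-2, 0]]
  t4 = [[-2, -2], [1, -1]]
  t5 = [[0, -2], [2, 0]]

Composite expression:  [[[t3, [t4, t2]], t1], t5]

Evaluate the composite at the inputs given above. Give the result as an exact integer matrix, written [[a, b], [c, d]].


[[-192, 48], [48, 192]]

[t4, t2] = [[-3, 3], [3, 3]]
[t3, [t4, t2]] = [[0, -12], [12, 0]]
[[t3, [t4, t2]], t1] = [[-12, -48], [-48, 12]]
[[[t3, [t4, t2]], t1], t5] = [[-192, 48], [48, 192]]


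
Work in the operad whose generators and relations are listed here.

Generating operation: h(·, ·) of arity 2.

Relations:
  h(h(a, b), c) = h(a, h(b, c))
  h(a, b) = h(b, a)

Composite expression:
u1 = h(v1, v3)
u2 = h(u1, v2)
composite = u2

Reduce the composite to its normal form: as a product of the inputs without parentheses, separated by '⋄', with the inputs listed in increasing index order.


v1 ⋄ v2 ⋄ v3

Key point: h commutes, so take the v-inputs in any fixed order.
h(v1, v3) flattens to v1 ⋄ v3
h(h(v1, v3), v2) flattens to v1 ⋄ v3 ⋄ v2
the factors in increasing index order: v1 ⋄ v2 ⋄ v3


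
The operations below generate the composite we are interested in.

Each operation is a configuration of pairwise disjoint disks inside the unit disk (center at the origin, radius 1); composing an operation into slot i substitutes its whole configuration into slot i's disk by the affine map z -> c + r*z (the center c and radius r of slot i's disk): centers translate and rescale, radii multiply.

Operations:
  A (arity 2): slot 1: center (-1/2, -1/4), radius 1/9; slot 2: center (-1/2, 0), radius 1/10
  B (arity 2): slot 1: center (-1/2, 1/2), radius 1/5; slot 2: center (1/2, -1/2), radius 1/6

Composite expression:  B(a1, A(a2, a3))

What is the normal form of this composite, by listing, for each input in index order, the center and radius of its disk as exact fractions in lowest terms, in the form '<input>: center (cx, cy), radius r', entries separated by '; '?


a1: center (-1/2, 1/2), radius 1/5; a2: center (5/12, -13/24), radius 1/54; a3: center (5/12, -1/2), radius 1/60

Only the slot chain above each a matters under B; compose those maps.
input a1: applying the 1 nested substitution gives center (-1/2, 1/2), radius 1/5
input a2: applying the 2 nested substitutions gives center (5/12, -13/24), radius 1/54
input a3: applying the 2 nested substitutions gives center (5/12, -1/2), radius 1/60


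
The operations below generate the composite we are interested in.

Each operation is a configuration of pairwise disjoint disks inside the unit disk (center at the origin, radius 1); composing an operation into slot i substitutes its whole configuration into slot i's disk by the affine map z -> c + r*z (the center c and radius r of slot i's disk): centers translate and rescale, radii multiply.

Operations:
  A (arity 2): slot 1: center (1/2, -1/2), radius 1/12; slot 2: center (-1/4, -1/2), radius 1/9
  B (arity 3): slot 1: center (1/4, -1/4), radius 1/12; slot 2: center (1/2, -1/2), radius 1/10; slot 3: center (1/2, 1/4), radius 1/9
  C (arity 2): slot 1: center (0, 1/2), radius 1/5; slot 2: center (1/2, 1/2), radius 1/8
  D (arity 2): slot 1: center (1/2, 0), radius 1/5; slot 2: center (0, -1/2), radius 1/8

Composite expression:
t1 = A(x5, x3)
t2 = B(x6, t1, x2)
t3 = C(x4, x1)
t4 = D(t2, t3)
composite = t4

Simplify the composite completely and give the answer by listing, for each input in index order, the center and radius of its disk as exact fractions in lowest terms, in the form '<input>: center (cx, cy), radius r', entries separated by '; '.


x1: center (1/16, -7/16), radius 1/64; x2: center (3/5, 1/20), radius 1/45; x3: center (119/200, -11/100), radius 1/450; x4: center (0, -7/16), radius 1/40; x5: center (61/100, -11/100), radius 1/600; x6: center (11/20, -1/20), radius 1/60

Below D, radii multiply path by path; the x-disk centers shift.
x6: after 2 affine steps, its disk has center (11/20, -1/20), radius 1/60
x5: after 3 affine steps, its disk has center (61/100, -11/100), radius 1/600
x3: after 3 affine steps, its disk has center (119/200, -11/100), radius 1/450
x2: after 2 affine steps, its disk has center (3/5, 1/20), radius 1/45
x4: after 2 affine steps, its disk has center (0, -7/16), radius 1/40
x1: after 2 affine steps, its disk has center (1/16, -7/16), radius 1/64


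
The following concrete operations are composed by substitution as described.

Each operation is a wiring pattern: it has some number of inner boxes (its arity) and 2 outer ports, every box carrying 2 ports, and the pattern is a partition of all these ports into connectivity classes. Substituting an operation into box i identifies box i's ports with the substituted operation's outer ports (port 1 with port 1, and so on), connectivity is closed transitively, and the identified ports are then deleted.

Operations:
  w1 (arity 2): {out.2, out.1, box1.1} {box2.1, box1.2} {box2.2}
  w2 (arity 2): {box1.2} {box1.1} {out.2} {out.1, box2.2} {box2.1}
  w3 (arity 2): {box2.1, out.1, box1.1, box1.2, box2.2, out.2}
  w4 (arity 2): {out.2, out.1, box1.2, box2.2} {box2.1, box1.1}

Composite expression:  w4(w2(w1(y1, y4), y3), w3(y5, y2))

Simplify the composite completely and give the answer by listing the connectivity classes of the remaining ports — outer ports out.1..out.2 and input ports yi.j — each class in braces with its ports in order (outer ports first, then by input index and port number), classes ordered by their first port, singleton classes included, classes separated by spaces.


Reachability decides: close wires over w4-identified ports.
through w1, on inputs (y1, y4): {out.1, out.2, y1.1} {y1.2, y4.1} {y4.2} (out.j = stage outer ports)
through w2, on inputs (y1, y4, y3): {out.1, y3.2} {out.2} {y1.1} {y1.2, y4.1} {y3.1} {y4.2} (out.j = stage outer ports)
through w3, on inputs (y5, y2): {out.1, out.2, y2.1, y2.2, y5.1, y5.2} (out.j = stage outer ports)
through w4, on inputs (y1, y4, y3, y5, y2): {out.1, out.2, y2.1, y2.2, y3.2, y5.1, y5.2} {y1.1} {y1.2, y4.1} {y3.1} {y4.2} (out.j = stage outer ports)

{out.1, out.2, y2.1, y2.2, y3.2, y5.1, y5.2} {y1.1} {y1.2, y4.1} {y3.1} {y4.2}


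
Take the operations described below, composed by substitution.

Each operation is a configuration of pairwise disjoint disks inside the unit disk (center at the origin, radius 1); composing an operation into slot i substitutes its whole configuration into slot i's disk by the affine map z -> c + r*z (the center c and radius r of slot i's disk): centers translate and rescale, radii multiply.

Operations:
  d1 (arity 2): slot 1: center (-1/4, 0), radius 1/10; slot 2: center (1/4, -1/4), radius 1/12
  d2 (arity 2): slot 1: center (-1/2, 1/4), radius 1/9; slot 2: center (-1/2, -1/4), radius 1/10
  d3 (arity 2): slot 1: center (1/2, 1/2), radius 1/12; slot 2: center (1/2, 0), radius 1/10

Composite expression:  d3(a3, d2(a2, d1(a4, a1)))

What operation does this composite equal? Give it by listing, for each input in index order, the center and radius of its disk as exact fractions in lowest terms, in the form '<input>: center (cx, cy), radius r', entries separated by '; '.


a1: center (181/400, -11/400), radius 1/1200; a2: center (9/20, 1/40), radius 1/90; a3: center (1/2, 1/2), radius 1/12; a4: center (179/400, -1/40), radius 1/1000

Below d3, radii multiply path by path; the a-disk centers shift.
input a3: applying the 1 nested substitution gives center (1/2, 1/2), radius 1/12
input a2: applying the 2 nested substitutions gives center (9/20, 1/40), radius 1/90
input a4: applying the 3 nested substitutions gives center (179/400, -1/40), radius 1/1000
input a1: applying the 3 nested substitutions gives center (181/400, -11/400), radius 1/1200


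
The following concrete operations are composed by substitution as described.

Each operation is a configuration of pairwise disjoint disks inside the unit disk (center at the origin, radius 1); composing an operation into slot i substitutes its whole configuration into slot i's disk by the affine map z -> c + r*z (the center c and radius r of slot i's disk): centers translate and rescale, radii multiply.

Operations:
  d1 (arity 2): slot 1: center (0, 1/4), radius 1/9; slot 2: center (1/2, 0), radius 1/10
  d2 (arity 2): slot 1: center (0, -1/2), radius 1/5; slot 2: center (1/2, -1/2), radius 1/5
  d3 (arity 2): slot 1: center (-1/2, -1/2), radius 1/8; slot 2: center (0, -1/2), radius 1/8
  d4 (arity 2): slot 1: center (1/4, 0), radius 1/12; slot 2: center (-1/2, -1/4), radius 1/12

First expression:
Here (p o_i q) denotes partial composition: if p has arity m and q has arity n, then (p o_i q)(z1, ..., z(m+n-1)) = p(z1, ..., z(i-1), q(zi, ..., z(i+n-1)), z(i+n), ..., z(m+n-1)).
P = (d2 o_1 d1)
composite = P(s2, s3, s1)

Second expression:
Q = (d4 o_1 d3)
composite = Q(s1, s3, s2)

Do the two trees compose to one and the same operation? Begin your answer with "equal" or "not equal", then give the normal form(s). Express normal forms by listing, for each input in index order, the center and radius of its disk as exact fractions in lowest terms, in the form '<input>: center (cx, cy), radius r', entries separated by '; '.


not equal; the first gives s1: center (1/2, -1/2), radius 1/5; s2: center (0, -9/20), radius 1/45; s3: center (1/10, -1/2), radius 1/50 and the second s1: center (5/24, -1/24), radius 1/96; s2: center (-1/2, -1/4), radius 1/12; s3: center (1/4, -1/24), radius 1/96

In normal form, the first expression is s1: center (1/2, -1/2), radius 1/5; s2: center (0, -9/20), radius 1/45; s3: center (1/10, -1/2), radius 1/50
In normal form, the second expression is s1: center (5/24, -1/24), radius 1/96; s2: center (-1/2, -1/4), radius 1/12; s3: center (1/4, -1/24), radius 1/96
The forms do not match — not equal.


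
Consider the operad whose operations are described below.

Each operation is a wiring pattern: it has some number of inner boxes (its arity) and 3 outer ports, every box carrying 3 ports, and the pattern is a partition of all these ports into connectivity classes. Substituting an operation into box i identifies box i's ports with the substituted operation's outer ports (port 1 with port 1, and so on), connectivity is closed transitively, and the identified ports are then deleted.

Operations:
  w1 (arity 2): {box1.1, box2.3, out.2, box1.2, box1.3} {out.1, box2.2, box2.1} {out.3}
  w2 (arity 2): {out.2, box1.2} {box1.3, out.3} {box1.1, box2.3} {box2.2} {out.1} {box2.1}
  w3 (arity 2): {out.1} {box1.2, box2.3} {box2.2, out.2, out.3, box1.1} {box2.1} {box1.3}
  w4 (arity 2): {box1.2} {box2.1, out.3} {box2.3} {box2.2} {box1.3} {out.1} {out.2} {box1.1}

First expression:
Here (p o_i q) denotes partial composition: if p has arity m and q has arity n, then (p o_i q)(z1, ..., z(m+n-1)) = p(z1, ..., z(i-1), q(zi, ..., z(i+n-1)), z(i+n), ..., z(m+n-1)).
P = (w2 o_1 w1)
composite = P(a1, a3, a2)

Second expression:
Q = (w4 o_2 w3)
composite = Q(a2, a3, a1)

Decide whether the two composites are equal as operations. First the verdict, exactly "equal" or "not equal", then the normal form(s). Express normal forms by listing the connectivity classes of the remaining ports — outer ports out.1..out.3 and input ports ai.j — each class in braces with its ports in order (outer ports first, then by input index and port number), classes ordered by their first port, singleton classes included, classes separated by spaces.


not equal; the first gives {out.1} {out.2, a1.1, a1.2, a1.3, a3.3} {out.3} {a2.1} {a2.2} {a2.3, a3.1, a3.2} and the second {out.1} {out.2} {out.3} {a1.1} {a1.2, a3.1} {a1.3, a3.2} {a2.1} {a2.2} {a2.3} {a3.3}

Normal form of the first expression: {out.1} {out.2, a1.1, a1.2, a1.3, a3.3} {out.3} {a2.1} {a2.2} {a2.3, a3.1, a3.2}
Normal form of the second expression: {out.1} {out.2} {out.3} {a1.1} {a1.2, a3.1} {a1.3, a3.2} {a2.1} {a2.2} {a2.3} {a3.3}
The normal forms differ: not equal.


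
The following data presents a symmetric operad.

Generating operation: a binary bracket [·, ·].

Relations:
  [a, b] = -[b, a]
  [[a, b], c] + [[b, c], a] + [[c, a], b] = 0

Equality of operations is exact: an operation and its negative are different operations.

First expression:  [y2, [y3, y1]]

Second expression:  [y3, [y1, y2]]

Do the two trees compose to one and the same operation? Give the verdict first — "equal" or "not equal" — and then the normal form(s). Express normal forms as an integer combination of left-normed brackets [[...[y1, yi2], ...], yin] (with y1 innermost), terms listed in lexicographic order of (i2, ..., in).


not equal: they reduce to [[y1, y3], y2] and -[[y1, y2], y3]

The first composite normalizes to [[y1, y3], y2]
The second composite normalizes to -[[y1, y2], y3]
Different reductions; not equal.
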